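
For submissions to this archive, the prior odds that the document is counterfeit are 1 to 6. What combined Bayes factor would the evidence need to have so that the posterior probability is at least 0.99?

Prior odds = 1/6.
Target odds = 0.99/0.01 = 99.
Required Bayes factor = 99 ÷ (1/6) = 594.

594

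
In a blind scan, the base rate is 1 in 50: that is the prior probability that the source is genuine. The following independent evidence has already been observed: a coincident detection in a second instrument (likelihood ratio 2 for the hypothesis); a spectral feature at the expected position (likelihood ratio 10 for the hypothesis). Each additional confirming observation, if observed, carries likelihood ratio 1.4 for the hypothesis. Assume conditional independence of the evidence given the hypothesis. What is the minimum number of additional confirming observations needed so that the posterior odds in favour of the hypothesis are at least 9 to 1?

Prior odds = 0.02/0.98 = 1/49.
Combined Bayes factor of the evidence already in hand = 2 × 10 = 20.
Odds after that evidence = (1/49) × 20 = 20/49.
Target odds = 9.
Need 1.4ⁿ ≥ 9 ÷ (20/49) = 22.05.
1.4⁹ = 40353607/1953125 falls short of 22.05 but 1.4¹⁰ = 282475249/9765625 reaches it, so n = 10.

10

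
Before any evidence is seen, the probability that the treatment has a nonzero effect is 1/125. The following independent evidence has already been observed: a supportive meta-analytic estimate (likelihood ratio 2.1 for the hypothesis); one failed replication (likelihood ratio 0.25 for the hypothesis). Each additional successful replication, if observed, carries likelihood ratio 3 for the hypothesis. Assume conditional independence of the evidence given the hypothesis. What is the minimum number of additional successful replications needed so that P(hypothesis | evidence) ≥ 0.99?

10

Prior odds = 0.008/0.992 = 1/124.
Combined Bayes factor of the evidence already in hand = 2.1 × 0.25 = 0.525.
Odds after that evidence = (1/124) × 0.525 = 21/4960.
Target odds = 0.99/0.01 = 99.
Need 3ⁿ ≥ 99 ÷ (21/4960) = 163680/7.
3⁹ = 19683 falls short of 163680/7 but 3¹⁰ = 59049 reaches it, so n = 10.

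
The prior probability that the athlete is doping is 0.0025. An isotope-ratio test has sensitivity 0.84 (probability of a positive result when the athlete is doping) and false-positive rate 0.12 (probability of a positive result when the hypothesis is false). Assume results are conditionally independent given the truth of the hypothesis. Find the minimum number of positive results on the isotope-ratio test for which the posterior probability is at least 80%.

Prior odds: 0.0025 ÷ 0.9975 = 1/399.
Likelihood ratio of a positive result = 0.84/0.12 = 7.
Target posterior odds = 0.8/0.2 = 4.
Need (1/399) × 7ⁿ ≥ 4, i.e. 7ⁿ ≥ 1596.
7³ = 343 falls short of 1596 but 7⁴ = 2401 reaches it, so n = 4.

4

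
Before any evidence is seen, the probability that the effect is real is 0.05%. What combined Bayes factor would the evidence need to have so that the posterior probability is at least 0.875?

13993

Prior odds = 0.0005/0.9995 = 1/1999.
Target odds = 0.875/0.125 = 7.
Required Bayes factor = 7 ÷ (1/1999) = 13993.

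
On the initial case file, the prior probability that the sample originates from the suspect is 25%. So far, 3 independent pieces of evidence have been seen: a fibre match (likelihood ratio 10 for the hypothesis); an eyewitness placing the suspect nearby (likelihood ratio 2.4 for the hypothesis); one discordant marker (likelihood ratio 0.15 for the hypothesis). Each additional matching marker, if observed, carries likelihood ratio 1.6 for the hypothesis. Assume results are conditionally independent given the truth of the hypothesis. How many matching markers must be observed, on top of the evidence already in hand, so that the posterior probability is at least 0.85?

Prior odds = 0.25/0.75 = 1/3.
Combined Bayes factor of the evidence already in hand = 10 × 2.4 × 0.15 = 3.6.
Odds after that evidence = (1/3) × 3.6 = 1.2.
Target odds = 0.85/0.15 = 17/3.
Need 1.6ⁿ ≥ 17/3 ÷ 1.2 = 85/18.
1.6³ = 4.096 falls short of 85/18 but 1.6⁴ = 6.5536 reaches it, so n = 4.

4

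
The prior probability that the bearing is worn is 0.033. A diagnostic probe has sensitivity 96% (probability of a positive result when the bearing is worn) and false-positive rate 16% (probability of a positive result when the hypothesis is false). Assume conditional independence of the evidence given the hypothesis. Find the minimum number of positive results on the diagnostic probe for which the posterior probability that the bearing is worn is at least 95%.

Prior odds: 0.033 ÷ 0.967 = 33/967.
Likelihood ratio of a positive result = 0.96/0.16 = 6.
Target odds: 0.95 ÷ 0.05 = 19.
Need (33/967) × 6ⁿ ≥ 19, i.e. 6ⁿ ≥ 18373/33.
6³ = 216 falls short of 18373/33 but 6⁴ = 1296 reaches it, so n = 4.

4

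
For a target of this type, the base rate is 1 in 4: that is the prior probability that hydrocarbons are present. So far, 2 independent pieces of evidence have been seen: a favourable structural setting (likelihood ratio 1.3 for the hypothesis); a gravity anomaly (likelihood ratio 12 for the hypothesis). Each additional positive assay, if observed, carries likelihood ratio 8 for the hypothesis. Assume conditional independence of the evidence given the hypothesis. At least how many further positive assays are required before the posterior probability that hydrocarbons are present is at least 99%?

Prior odds = 0.25/0.75 = 1/3.
Combined Bayes factor of the evidence already in hand = 1.3 × 12 = 15.6.
Odds after that evidence = (1/3) × 15.6 = 5.2.
Target odds = 0.99/0.01 = 99.
Need 8ⁿ ≥ 99 ÷ 5.2 = 495/26.
8¹ = 8 falls short of 495/26 but 8² = 64 reaches it, so n = 2.

2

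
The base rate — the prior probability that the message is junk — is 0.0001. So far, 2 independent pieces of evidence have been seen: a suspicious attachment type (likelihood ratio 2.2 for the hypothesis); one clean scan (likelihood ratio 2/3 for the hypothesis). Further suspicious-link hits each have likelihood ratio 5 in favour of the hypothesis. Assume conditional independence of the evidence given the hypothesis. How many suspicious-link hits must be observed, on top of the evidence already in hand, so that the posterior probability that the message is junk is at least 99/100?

9

Prior odds = 0.0001/0.9999 = 1/9999.
Combined Bayes factor of the evidence already in hand = 2.2 × (2/3) = 22/15.
Odds after that evidence = (1/9999) × 22/15 = 2/13635.
Target odds = 0.99/0.01 = 99.
Need 5ⁿ ≥ 99 ÷ (2/13635) = 674932.5.
5⁸ = 390625 falls short of 674932.5 but 5⁹ = 1953125 reaches it, so n = 9.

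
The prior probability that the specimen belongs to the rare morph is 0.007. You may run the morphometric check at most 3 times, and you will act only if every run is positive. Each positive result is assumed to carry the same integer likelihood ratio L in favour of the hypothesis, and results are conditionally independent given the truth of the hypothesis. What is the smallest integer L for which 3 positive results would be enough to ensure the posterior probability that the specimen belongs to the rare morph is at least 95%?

Prior odds = 0.007/0.993 = 7/993.
Target odds = 0.95/0.05 = 19.
Need L³ ≥ 19 ÷ (7/993) = 18867/7.
13³ = 2197 < 18867/7 ≤ 2744 = 14³, so L = 14.

14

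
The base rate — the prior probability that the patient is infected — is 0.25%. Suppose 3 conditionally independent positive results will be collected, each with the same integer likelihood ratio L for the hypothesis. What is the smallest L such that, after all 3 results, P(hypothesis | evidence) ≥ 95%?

Prior odds = 0.0025/0.9975 = 1/399.
Target odds = 0.95/0.05 = 19.
Need L³ ≥ 19 ÷ (1/399) = 7581.
19³ = 6859 < 7581 ≤ 8000 = 20³, so L = 20.

20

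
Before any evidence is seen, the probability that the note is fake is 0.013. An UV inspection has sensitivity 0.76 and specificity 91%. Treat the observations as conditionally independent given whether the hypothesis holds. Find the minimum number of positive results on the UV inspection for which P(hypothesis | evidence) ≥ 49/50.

4

Prior odds: 0.013 ÷ 0.987 = 13/987.
False-positive rate = 1 − 0.91 = 0.09; likelihood ratio of a positive = 0.76/0.09 = 76/9.
Target posterior odds = 0.98/0.02 = 49.
Need (13/987) × (76/9)ⁿ ≥ 49, i.e. (76/9)ⁿ ≥ 48363/13.
(76/9)³ = 438976/729 falls short of 48363/13 but (76/9)⁴ = 33362176/6561 reaches it, so n = 4.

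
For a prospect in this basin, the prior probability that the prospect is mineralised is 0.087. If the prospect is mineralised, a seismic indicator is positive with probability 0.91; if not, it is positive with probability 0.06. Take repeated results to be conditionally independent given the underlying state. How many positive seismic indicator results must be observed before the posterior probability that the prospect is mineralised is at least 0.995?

3

Prior odds: 0.087 ÷ 0.913 = 87/913.
Likelihood ratio of a positive = 0.91/0.06 = 91/6.
Target odds: 0.995 ÷ 0.005 = 199.
Require (91/6)ⁿ ≥ 199 ÷ (87/913) = 181687/87.
(91/6)² = 8281/36 falls short of 181687/87 but (91/6)³ = 753571/216 reaches it, so n = 3.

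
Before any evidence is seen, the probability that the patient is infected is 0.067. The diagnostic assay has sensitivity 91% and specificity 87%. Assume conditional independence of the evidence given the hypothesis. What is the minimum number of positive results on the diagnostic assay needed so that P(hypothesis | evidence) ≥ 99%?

4

Prior odds: 0.067 ÷ 0.933 = 67/933.
False-positive rate = 1 − 0.87 = 0.13; likelihood ratio of a positive = 0.91/0.13 = 7.
Target posterior odds = 0.99/0.01 = 99.
Need (67/933) × 7ⁿ ≥ 99, i.e. 7ⁿ ≥ 92367/67.
7³ = 343 falls short of 92367/67 but 7⁴ = 2401 reaches it, so n = 4.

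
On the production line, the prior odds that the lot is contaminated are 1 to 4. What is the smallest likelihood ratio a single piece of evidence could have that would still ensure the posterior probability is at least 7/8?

Prior odds = 0.25.
Target odds = 0.875/0.125 = 7.
Required Bayes factor = 7 ÷ 0.25 = 28.

28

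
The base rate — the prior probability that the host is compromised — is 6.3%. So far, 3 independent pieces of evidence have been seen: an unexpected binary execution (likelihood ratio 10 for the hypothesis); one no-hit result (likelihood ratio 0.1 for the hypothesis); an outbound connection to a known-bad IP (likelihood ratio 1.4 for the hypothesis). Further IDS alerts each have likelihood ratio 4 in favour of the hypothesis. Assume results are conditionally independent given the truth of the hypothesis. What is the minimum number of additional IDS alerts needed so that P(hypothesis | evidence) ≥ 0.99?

Prior odds = 0.063/0.937 = 63/937.
Combined Bayes factor of the evidence already in hand = 10 × 0.1 × 1.4 = 1.4.
Odds after that evidence = (63/937) × 1.4 = 441/4685.
Target odds = 0.99/0.01 = 99.
Need 4ⁿ ≥ 99 ÷ (441/4685) = 51535/49.
4⁵ = 1024 falls short of 51535/49 but 4⁶ = 4096 reaches it, so n = 6.

6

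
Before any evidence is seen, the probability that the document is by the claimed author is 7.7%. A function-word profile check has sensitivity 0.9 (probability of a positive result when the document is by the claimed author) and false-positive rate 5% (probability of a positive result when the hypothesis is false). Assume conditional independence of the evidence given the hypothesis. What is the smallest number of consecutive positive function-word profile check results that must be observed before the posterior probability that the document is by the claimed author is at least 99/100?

Prior odds: 0.077 ÷ 0.923 = 77/923.
Likelihood ratio of a positive result = 0.9/0.05 = 18.
Target odds: 0.99 ÷ 0.01 = 99.
Need (77/923) × 18ⁿ ≥ 99, i.e. 18ⁿ ≥ 8307/7.
18² = 324 falls short of 8307/7 but 18³ = 5832 reaches it, so n = 3.

3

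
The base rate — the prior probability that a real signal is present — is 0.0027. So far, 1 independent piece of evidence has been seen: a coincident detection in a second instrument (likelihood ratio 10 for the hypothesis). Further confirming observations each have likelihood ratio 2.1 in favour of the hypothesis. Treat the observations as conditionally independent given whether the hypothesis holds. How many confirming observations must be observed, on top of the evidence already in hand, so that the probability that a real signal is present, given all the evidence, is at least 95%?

Prior odds = 0.0027/0.9973 = 27/9973.
Bayes factor of the evidence already in hand = 10.
Odds after that evidence = (27/9973) × 10 = 270/9973.
Target odds = 0.95/0.05 = 19.
Need 2.1ⁿ ≥ 19 ÷ (270/9973) = 189487/270.
2.1⁸ ≈378.229 falls short of 189487/270 but 2.1⁹ ≈794.28 reaches it, so n = 9.

9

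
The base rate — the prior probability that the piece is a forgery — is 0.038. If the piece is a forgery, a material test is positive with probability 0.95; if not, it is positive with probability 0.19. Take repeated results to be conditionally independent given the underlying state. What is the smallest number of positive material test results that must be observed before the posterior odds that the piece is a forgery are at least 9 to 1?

Prior odds = 0.038/0.962 = 19/481.
Likelihood ratio of a positive = 0.95/0.19 = 5.
Target odds = 9.
Need (19/481) × 5ⁿ ≥ 9, i.e. 5ⁿ ≥ 4329/19.
5³ = 125 falls short of 4329/19 but 5⁴ = 625 reaches it, so n = 4.

4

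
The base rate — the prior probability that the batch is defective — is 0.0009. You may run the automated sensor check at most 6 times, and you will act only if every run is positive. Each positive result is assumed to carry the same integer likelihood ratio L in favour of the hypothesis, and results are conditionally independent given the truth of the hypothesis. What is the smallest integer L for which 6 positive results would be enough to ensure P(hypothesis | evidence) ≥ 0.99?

Prior odds = 0.0009/0.9991 = 9/9991.
Target odds = 0.99/0.01 = 99.
Need L⁶ ≥ 99 ÷ (9/9991) = 109901.
6⁶ = 46656 < 109901 ≤ 117649 = 7⁶, so L = 7.

7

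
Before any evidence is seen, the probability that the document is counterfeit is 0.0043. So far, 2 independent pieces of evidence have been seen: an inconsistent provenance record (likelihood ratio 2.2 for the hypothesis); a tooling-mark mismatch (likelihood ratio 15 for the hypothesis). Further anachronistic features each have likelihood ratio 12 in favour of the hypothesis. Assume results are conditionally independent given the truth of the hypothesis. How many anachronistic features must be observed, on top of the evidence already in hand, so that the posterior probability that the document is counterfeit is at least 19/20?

Prior odds = 0.0043/0.9957 = 43/9957.
Combined Bayes factor of the evidence already in hand = 2.2 × 15 = 33.
Odds after that evidence = (43/9957) × 33 = 473/3319.
Target odds = 0.95/0.05 = 19.
Need 12ⁿ ≥ 19 ÷ (473/3319) = 63061/473.
12¹ = 12 falls short of 63061/473 but 12² = 144 reaches it, so n = 2.

2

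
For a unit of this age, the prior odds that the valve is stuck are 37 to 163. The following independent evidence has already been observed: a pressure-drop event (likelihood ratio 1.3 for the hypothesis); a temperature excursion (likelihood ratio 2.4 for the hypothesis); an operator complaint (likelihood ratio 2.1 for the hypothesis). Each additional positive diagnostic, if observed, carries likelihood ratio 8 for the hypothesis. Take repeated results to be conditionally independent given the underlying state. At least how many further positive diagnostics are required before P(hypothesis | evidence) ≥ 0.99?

Prior odds = 37/163.
Combined Bayes factor of the evidence already in hand = 1.3 × 2.4 × 2.1 = 6.552.
Odds after that evidence = (37/163) × 6.552 = 30303/20375.
Target odds = 0.99/0.01 = 99.
Need 8ⁿ ≥ 99 ÷ (30303/20375) = 224125/3367.
8² = 64 falls short of 224125/3367 but 8³ = 512 reaches it, so n = 3.

3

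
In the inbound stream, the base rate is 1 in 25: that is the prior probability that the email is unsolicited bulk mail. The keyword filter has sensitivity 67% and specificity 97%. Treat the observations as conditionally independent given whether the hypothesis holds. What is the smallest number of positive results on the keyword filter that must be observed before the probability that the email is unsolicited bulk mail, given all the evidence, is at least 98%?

3

Prior odds: 0.04 ÷ 0.96 = 1/24.
False-positive rate = 1 − 0.97 = 0.03; likelihood ratio of a positive = 0.67/0.03 = 67/3.
Target posterior odds = 0.98/0.02 = 49.
Require (67/3)ⁿ ≥ 49 ÷ (1/24) = 1176.
(67/3)² = 4489/9 falls short of 1176 but (67/3)³ = 300763/27 reaches it, so n = 3.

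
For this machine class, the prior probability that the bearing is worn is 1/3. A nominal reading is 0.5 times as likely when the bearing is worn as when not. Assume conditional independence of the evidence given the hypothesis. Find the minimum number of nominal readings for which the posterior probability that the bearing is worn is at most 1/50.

Prior odds: (1/3) ÷ (2/3) = 0.5.
Likelihood ratio per nominal reading = 0.5.
Target odds: 0.02 ÷ 0.98 = 1/49.
Require 0.5ⁿ ≤ 1/49 ÷ 0.5 = 2/49.
0.5⁴ = 0.0625 is still above 2/49 but 0.5⁵ = 0.03125 is at or below it, so n = 5.

5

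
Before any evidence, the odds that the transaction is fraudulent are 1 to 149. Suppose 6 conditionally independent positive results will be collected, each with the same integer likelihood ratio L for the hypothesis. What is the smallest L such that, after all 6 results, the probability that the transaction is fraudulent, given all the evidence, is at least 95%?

Prior odds = 1/149.
Target odds = 0.95/0.05 = 19.
Need L⁶ ≥ 19 ÷ (1/149) = 2831.
3⁶ = 729 < 2831 ≤ 4096 = 4⁶, so L = 4.

4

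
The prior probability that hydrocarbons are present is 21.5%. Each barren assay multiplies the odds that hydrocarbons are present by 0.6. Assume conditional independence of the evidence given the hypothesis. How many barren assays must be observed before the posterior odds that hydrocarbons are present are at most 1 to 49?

6

Prior odds = 0.215/0.785 = 43/157.
Likelihood ratio per barren assay = 0.6.
Target odds = 1/49.
Require 0.6ⁿ ≤ 1/49 ÷ (43/157) = 157/2107.
0.6⁵ = 0.07776 is still above 157/2107 but 0.6⁶ = 729/15625 is at or below it, so n = 6.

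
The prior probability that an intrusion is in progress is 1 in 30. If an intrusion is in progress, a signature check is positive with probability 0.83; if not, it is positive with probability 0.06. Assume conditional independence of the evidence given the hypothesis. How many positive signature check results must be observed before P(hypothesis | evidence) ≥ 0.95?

Prior odds: (1/30) ÷ (29/30) = 1/29.
Likelihood ratio of a positive = 0.83/0.06 = 83/6.
Target odds: 0.95 ÷ 0.05 = 19.
Require (83/6)ⁿ ≥ 19 ÷ (1/29) = 551.
(83/6)² = 6889/36 falls short of 551 but (83/6)³ = 571787/216 reaches it, so n = 3.

3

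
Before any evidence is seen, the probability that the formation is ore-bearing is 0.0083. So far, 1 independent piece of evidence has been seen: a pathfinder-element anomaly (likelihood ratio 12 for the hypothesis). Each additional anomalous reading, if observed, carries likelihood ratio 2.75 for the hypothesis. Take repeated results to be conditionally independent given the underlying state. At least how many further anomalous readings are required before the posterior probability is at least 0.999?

Prior odds = 0.0083/0.9917 = 83/9917.
Bayes factor of the evidence already in hand = 12.
Odds after that evidence = (83/9917) × 12 = 996/9917.
Target odds = 0.999/0.001 = 999.
Need 2.75ⁿ ≥ 999 ÷ (996/9917) = 3302361/332.
2.75⁹ ≈8994.86 falls short of 3302361/332 but 2.75¹⁰ ≈24735.9 reaches it, so n = 10.

10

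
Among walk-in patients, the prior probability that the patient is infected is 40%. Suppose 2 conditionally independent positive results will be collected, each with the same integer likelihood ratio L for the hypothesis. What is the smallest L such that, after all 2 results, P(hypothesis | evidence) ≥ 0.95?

6

Prior odds = 0.4/0.6 = 2/3.
Target odds = 0.95/0.05 = 19.
Need L² ≥ 19 ÷ (2/3) = 28.5.
5² = 25 < 28.5 ≤ 36 = 6², so L = 6.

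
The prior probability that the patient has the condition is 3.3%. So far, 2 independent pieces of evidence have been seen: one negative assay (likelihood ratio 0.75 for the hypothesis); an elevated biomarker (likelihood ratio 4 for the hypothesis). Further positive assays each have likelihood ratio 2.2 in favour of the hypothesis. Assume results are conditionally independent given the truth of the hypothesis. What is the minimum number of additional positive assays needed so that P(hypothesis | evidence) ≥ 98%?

Prior odds = 0.033/0.967 = 33/967.
Combined Bayes factor of the evidence already in hand = 0.75 × 4 = 3.
Odds after that evidence = (33/967) × 3 = 99/967.
Target odds = 0.98/0.02 = 49.
Need 2.2ⁿ ≥ 49 ÷ (99/967) = 47383/99.
2.2⁷ = 19487171/78125 falls short of 47383/99 but 2.2⁸ = 214358881/390625 reaches it, so n = 8.

8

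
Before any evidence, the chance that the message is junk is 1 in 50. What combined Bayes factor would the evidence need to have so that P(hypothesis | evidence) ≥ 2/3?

98

Prior odds = 0.02/0.98 = 1/49.
Target odds = (2/3)/(1/3) = 2.
Required Bayes factor = 2 ÷ (1/49) = 98.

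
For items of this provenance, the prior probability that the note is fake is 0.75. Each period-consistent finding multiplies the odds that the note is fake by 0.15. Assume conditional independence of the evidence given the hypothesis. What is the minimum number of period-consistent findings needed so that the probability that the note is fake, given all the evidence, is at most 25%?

Prior odds: 0.75 ÷ 0.25 = 3.
Likelihood ratio per period-consistent finding = 0.15.
Target odds: 0.25 ÷ 0.75 = 1/3.
Need 3 × 0.15ⁿ ≤ 1/3, i.e. 0.15ⁿ ≤ 1/9.
0.15¹ = 0.15 is still above 1/9 but 0.15² = 0.0225 is at or below it, so n = 2.

2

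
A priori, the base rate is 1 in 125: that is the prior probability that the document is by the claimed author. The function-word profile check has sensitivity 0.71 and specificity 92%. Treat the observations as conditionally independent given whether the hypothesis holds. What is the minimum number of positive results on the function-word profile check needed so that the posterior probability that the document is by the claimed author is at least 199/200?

5

Prior odds = 0.008/0.992 = 1/124.
False-positive rate = 1 − 0.92 = 0.08; likelihood ratio of a positive = 0.71/0.08 = 8.875.
Target odds: 0.995 ÷ 0.005 = 199.
Need (1/124) × 8.875ⁿ ≥ 199, i.e. 8.875ⁿ ≥ 24676.
8.875⁴ = 25411681/4096 falls short of 24676 but 8.875⁵ ≈55060.7 reaches it, so n = 5.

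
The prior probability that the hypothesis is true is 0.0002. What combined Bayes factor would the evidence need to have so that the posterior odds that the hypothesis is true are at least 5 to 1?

Prior odds = 0.0002/0.9998 = 1/4999.
Target odds = 5.
Required Bayes factor = 5 ÷ (1/4999) = 24995.

24995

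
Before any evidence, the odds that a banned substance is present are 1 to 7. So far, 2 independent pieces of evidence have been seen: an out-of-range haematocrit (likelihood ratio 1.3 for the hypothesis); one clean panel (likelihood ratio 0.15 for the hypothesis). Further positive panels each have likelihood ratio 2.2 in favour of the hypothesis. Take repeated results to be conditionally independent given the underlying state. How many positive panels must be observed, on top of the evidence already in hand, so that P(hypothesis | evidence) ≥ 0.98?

10

Prior odds = 1/7.
Combined Bayes factor of the evidence already in hand = 1.3 × 0.15 = 0.195.
Odds after that evidence = (1/7) × 0.195 = 39/1400.
Target odds = 0.98/0.02 = 49.
Need 2.2ⁿ ≥ 49 ÷ (39/1400) = 68600/39.
2.2⁹ ≈1207.27 falls short of 68600/39 but 2.2¹⁰ ≈2655.99 reaches it, so n = 10.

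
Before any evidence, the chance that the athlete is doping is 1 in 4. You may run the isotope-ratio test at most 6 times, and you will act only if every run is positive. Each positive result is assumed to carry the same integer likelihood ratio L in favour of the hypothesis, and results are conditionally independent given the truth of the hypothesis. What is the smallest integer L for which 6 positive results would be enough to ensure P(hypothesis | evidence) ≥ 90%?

2

Prior odds = 0.25/0.75 = 1/3.
Target odds = 0.9/0.1 = 9.
Need L⁶ ≥ 9 ÷ (1/3) = 27.
1⁶ = 1 < 27 ≤ 64 = 2⁶, so L = 2.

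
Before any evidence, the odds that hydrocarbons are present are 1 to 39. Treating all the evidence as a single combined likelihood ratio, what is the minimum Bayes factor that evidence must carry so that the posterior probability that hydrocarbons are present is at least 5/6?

Prior odds = 1/39.
Target odds = (5/6)/(1/6) = 5.
Required Bayes factor = 5 ÷ (1/39) = 195.

195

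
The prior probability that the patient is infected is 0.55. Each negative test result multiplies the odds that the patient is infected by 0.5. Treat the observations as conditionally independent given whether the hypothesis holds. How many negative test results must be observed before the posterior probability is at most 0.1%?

11

Prior odds = 0.55/0.45 = 11/9.
Likelihood ratio per negative test result = 0.5.
Target posterior odds = 0.001/0.999 = 1/999.
Need (11/9) × 0.5ⁿ ≤ 1/999, i.e. 0.5ⁿ ≤ 1/1221.
0.5¹⁰ = 1/1024 is still above 1/1221 but 0.5¹¹ = 1/2048 is at or below it, so n = 11.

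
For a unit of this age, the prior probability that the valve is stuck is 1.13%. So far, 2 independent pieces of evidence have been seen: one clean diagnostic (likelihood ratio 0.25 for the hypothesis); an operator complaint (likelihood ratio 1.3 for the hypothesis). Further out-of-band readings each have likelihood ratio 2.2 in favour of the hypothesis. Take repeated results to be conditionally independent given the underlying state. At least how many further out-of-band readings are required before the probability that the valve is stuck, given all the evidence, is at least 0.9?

10

Prior odds = 0.0113/0.9887 = 113/9887.
Combined Bayes factor of the evidence already in hand = 0.25 × 1.3 = 0.325.
Odds after that evidence = (113/9887) × 0.325 = 1469/395480.
Target odds = 0.9/0.1 = 9.
Need 2.2ⁿ ≥ 9 ÷ (1469/395480) = 3559320/1469.
2.2⁹ ≈1207.27 falls short of 3559320/1469 but 2.2¹⁰ ≈2655.99 reaches it, so n = 10.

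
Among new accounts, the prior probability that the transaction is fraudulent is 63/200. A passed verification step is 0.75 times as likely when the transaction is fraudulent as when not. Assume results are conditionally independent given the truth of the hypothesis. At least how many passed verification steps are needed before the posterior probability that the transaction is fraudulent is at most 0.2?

Prior odds: 0.315 ÷ 0.685 = 63/137.
Likelihood ratio per passed verification step = 0.75.
Target posterior odds = 0.2/0.8 = 0.25.
Need (63/137) × 0.75ⁿ ≤ 0.25, i.e. 0.75ⁿ ≤ 137/252.
0.75² = 0.5625 is still above 137/252 but 0.75³ = 0.421875 is at or below it, so n = 3.

3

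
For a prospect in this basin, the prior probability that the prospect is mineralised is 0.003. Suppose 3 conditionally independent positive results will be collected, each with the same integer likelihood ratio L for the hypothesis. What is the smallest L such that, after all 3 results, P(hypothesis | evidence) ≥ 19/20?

19

Prior odds = 0.003/0.997 = 3/997.
Target odds = 0.95/0.05 = 19.
Need L³ ≥ 19 ÷ (3/997) = 18943/3.
18³ = 5832 < 18943/3 ≤ 6859 = 19³, so L = 19.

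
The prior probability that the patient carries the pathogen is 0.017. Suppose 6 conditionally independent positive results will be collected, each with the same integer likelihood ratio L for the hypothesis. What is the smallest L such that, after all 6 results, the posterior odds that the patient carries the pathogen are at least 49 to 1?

4

Prior odds = 0.017/0.983 = 17/983.
Target odds = 49.
Need L⁶ ≥ 49 ÷ (17/983) = 48167/17.
3⁶ = 729 < 48167/17 ≤ 4096 = 4⁶, so L = 4.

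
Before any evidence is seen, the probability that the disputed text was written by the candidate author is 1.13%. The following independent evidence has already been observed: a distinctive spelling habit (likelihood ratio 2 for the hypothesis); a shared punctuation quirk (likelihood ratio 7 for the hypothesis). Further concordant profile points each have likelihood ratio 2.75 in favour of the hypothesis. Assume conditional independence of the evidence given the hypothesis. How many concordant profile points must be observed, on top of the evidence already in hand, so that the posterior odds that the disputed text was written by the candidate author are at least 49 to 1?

Prior odds = 0.0113/0.9887 = 113/9887.
Combined Bayes factor of the evidence already in hand = 2 × 7 = 14.
Odds after that evidence = (113/9887) × 14 = 1582/9887.
Target odds = 49.
Need 2.75ⁿ ≥ 49 ÷ (1582/9887) = 69209/226.
2.75⁵ = 161051/1024 falls short of 69209/226 but 2.75⁶ = 1771561/4096 reaches it, so n = 6.

6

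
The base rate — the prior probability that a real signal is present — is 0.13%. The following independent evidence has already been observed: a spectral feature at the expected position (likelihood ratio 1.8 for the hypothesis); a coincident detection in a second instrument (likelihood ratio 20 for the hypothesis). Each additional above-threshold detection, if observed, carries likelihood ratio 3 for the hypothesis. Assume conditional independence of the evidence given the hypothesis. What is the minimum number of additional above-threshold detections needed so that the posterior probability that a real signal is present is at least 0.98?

7

Prior odds = 0.0013/0.9987 = 13/9987.
Combined Bayes factor of the evidence already in hand = 1.8 × 20 = 36.
Odds after that evidence = (13/9987) × 36 = 156/3329.
Target odds = 0.98/0.02 = 49.
Need 3ⁿ ≥ 49 ÷ (156/3329) = 163121/156.
3⁶ = 729 falls short of 163121/156 but 3⁷ = 2187 reaches it, so n = 7.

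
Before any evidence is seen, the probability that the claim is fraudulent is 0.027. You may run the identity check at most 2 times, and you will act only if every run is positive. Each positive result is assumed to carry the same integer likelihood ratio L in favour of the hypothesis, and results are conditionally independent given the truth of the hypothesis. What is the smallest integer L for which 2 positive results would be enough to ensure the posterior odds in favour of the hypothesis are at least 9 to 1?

Prior odds = 0.027/0.973 = 27/973.
Target odds = 9.
Need L² ≥ 9 ÷ (27/973) = 973/3.
18² = 324 < 973/3 ≤ 361 = 19², so L = 19.

19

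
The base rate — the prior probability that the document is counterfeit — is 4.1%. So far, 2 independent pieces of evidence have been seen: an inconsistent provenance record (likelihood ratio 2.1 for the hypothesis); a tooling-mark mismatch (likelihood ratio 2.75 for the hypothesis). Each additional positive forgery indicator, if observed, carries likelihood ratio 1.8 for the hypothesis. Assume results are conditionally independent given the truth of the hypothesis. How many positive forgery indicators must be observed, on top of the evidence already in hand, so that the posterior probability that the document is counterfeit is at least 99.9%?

15

Prior odds = 0.041/0.959 = 41/959.
Combined Bayes factor of the evidence already in hand = 2.1 × 2.75 = 5.775.
Odds after that evidence = (41/959) × 5.775 = 1353/5480.
Target odds = 0.999/0.001 = 999.
Need 1.8ⁿ ≥ 999 ÷ (1353/5480) = 1824840/451.
1.8¹⁴ ≈3748.13 falls short of 1824840/451 but 1.8¹⁵ ≈6746.64 reaches it, so n = 15.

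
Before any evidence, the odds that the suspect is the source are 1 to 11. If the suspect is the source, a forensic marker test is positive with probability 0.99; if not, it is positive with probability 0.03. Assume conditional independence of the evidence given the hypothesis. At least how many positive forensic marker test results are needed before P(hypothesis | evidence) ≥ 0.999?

Prior odds = 1/11.
Likelihood ratio of a positive = 0.99/0.03 = 33.
Target posterior odds = 0.999/0.001 = 999.
Need (1/11) × 33ⁿ ≥ 999, i.e. 33ⁿ ≥ 10989.
33² = 1089 falls short of 10989 but 33³ = 35937 reaches it, so n = 3.

3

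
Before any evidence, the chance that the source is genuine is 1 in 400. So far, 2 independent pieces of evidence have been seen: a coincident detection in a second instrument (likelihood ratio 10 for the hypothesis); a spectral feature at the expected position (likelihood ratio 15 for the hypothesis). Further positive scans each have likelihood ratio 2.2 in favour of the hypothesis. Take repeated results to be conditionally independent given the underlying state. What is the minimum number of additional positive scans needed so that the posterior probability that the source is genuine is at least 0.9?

5

Prior odds = 0.0025/0.9975 = 1/399.
Combined Bayes factor of the evidence already in hand = 10 × 15 = 150.
Odds after that evidence = (1/399) × 150 = 50/133.
Target odds = 0.9/0.1 = 9.
Need 2.2ⁿ ≥ 9 ÷ (50/133) = 23.94.
2.2⁴ = 23.4256 falls short of 23.94 but 2.2⁵ = 51.53632 reaches it, so n = 5.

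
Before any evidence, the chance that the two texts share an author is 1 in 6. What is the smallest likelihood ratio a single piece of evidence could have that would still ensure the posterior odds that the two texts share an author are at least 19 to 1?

95

Prior odds = (1/6)/(5/6) = 0.2.
Target odds = 19.
Required Bayes factor = 19 ÷ 0.2 = 95.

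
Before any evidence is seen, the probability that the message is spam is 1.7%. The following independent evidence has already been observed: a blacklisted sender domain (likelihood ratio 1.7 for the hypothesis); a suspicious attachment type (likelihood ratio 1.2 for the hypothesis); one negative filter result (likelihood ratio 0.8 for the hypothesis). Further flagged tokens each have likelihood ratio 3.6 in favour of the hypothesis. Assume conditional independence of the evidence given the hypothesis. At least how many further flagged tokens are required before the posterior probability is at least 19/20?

Prior odds = 0.017/0.983 = 17/983.
Combined Bayes factor of the evidence already in hand = 1.7 × 1.2 × 0.8 = 1.632.
Odds after that evidence = (17/983) × 1.632 = 3468/122875.
Target odds = 0.95/0.05 = 19.
Need 3.6ⁿ ≥ 19 ÷ (3468/122875) = 2334625/3468.
3.6⁵ = 604.66176 falls short of 2334625/3468 but 3.6⁶ = 34012224/15625 reaches it, so n = 6.

6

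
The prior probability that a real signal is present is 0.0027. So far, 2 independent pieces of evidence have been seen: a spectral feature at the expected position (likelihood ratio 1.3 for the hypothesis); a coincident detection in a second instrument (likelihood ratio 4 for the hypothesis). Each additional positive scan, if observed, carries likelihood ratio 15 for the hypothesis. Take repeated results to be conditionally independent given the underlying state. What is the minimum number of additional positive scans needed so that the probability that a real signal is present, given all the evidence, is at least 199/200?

4

Prior odds = 0.0027/0.9973 = 27/9973.
Combined Bayes factor of the evidence already in hand = 1.3 × 4 = 5.2.
Odds after that evidence = (27/9973) × 5.2 = 702/49865.
Target odds = 0.995/0.005 = 199.
Need 15ⁿ ≥ 199 ÷ (702/49865) = 9923135/702.
15³ = 3375 falls short of 9923135/702 but 15⁴ = 50625 reaches it, so n = 4.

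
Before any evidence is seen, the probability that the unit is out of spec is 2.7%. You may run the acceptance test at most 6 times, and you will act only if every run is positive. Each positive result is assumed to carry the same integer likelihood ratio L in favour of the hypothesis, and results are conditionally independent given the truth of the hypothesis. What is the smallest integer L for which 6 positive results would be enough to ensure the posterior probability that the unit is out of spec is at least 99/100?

4

Prior odds = 0.027/0.973 = 27/973.
Target odds = 0.99/0.01 = 99.
Need L⁶ ≥ 99 ÷ (27/973) = 10703/3.
3⁶ = 729 < 10703/3 ≤ 4096 = 4⁶, so L = 4.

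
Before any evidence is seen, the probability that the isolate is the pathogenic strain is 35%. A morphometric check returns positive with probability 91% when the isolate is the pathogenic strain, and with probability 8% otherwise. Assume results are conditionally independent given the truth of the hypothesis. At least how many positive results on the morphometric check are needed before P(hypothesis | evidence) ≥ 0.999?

4

Prior odds: 0.35 ÷ 0.65 = 7/13.
Likelihood ratio of a positive result = 0.91/0.08 = 11.375.
Target posterior odds = 0.999/0.001 = 999.
Need (7/13) × 11.375ⁿ ≥ 999, i.e. 11.375ⁿ ≥ 12987/7.
11.375³ = 753571/512 falls short of 12987/7 but 11.375⁴ = 68574961/4096 reaches it, so n = 4.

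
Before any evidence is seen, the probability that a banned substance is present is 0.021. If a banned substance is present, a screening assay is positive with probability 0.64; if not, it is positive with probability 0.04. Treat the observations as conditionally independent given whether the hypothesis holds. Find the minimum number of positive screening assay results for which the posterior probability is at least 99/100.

4

Prior odds: 0.021 ÷ 0.979 = 21/979.
Likelihood ratio of a positive = 0.64/0.04 = 16.
Target odds: 0.99 ÷ 0.01 = 99.
Need (21/979) × 16ⁿ ≥ 99, i.e. 16ⁿ ≥ 32307/7.
16³ = 4096 falls short of 32307/7 but 16⁴ = 65536 reaches it, so n = 4.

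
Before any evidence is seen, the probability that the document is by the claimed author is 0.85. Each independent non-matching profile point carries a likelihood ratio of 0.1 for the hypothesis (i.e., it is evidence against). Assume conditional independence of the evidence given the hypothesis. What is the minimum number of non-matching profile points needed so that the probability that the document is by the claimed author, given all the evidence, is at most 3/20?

2

Prior odds: 0.85 ÷ 0.15 = 17/3.
Likelihood ratio per non-matching profile point = 0.1.
Target odds: 0.15 ÷ 0.85 = 3/17.
Need (17/3) × 0.1ⁿ ≤ 3/17, i.e. 0.1ⁿ ≤ 9/289.
0.1¹ = 0.1 is still above 9/289 but 0.1² = 0.01 is at or below it, so n = 2.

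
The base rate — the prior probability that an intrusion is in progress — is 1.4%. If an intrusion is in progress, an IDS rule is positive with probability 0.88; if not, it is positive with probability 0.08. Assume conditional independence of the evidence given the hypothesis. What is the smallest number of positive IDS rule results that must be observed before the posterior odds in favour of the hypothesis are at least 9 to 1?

Prior odds: 0.014 ÷ 0.986 = 7/493.
Likelihood ratio of a positive = 0.88/0.08 = 11.
Target odds = 9.
Require 11ⁿ ≥ 9 ÷ (7/493) = 4437/7.
11² = 121 falls short of 4437/7 but 11³ = 1331 reaches it, so n = 3.

3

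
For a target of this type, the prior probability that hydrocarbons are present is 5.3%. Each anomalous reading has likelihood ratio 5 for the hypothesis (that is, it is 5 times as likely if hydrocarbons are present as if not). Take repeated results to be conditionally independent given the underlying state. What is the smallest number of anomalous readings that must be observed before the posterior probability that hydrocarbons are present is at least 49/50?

Prior odds = 0.053/0.947 = 53/947.
Likelihood ratio per anomalous reading = 5.
Target odds: 0.98 ÷ 0.02 = 49.
Need (53/947) × 5ⁿ ≥ 49, i.e. 5ⁿ ≥ 46403/53.
5⁴ = 625 falls short of 46403/53 but 5⁵ = 3125 reaches it, so n = 5.

5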